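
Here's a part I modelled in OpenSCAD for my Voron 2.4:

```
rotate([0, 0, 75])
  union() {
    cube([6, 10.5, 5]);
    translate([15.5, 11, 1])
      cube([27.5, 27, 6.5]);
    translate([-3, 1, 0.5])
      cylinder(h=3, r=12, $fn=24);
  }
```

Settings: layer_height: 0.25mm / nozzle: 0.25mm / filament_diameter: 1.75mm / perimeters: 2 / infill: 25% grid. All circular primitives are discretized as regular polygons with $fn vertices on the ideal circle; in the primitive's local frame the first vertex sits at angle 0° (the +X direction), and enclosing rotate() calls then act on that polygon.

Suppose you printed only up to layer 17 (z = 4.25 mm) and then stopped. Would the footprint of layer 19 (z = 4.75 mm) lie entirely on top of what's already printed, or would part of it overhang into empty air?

Compare the two slices. At z = 4.25: the cube (footprint 6×10.5) is included at this height (area 63.00 mm²); the cube at (15.5, 11) is present — its section is the full 27.5×27 rectangle (area 742.50 mm²); the cylinder at (-3, 1) is not intersected at this z (z outside [0.5, 3.5]); Combining (union): the 2 present regions are separate (no shared area or edge), so areas and boundary lengths simply add and each stays a separate island — area = 805.50 mm²; (rotated 75° about Z; rotation is an isometry so areas/perimeters/island counts are preserved). At z = 4.75: the cube is present — its section is the full 6×10.5 rectangle (area 63.00 mm²); the cube at (15.5, 11) (footprint 27.5×27) is included at this height (area 742.50 mm²); the cylinder at (-3, 1) does not reach this height (z outside [0.5, 3.5]); Combining (union): the 2 present regions are separate (no shared area or edge), so areas and boundary lengths simply add and each stays a separate island — area = 805.50 mm²; (rotated 75° about Z; rotation is an isometry so areas/perimeters/island counts are preserved). Checking containment: the cross-section at z = 4.75 is a subset of the cross-section at z = 4.25.

entirely on top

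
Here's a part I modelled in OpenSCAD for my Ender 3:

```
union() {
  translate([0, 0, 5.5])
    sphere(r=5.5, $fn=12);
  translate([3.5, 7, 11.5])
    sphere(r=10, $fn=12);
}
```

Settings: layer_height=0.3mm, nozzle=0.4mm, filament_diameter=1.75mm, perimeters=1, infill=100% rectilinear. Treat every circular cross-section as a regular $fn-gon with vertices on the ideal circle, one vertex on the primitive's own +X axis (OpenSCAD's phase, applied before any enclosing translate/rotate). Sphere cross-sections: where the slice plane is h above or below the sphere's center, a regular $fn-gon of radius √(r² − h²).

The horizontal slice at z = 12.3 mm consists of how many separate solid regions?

1

At z = 12.3 mm: the sphere is absent (|z−center|=6.800 > r=5.5); the sphere at (3.5, 7): section is a regular 12-gon, circumradius = √(r²−h²) = √(10²−0.8²) = 9.968; Combining (union): only the r=10 sphere at (3.5, 7) is present, so the union is just that shape — 1 connected region. The result has 1 disconnected region.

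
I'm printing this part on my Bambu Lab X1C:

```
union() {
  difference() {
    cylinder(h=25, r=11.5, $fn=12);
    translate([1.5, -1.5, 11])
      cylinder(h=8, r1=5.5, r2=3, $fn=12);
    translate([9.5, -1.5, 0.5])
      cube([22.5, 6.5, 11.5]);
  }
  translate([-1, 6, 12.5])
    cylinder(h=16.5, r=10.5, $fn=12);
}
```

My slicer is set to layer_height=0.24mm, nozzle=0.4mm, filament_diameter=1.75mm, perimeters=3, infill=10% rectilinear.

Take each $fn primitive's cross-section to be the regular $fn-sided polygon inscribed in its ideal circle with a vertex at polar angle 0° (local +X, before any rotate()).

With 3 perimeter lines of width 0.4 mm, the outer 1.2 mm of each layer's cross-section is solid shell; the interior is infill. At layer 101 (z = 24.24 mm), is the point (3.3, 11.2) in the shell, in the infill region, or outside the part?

infill

At z = 24.24 mm: the cylinder: section is a regular 12-gon, circumradius r=11.5; the cone at (1.5, -1.5) is not intersected at this z (z outside [11, 19]); the cube at (9.5, -1.5) is absent (z outside [0.5, 12]); After the difference (first − rest): none of the subtracted shapes is present at this height, so the r=11.5 cylinder is unchanged — 1 connected region; the r=10.5 cylinder at (-1, 6) gives a regular 12-gon of circumradius 10.5 (constant along its height); Combining (union): the regions partially overlap (shared area 232.98 mm²), so overlapping operands fuse into one piece — 1 connected region. Overall, the cross-section is a single solid region. The nearest boundary edge runs (4.25, 15.09)→(8.09, 11.25); distance from the point to it = 3.42 mm. The point is inside the cross-section and 3.42 mm from the nearest boundary — more than the 1.2 mm shell width (3 × 0.4), so it's in the infill interior.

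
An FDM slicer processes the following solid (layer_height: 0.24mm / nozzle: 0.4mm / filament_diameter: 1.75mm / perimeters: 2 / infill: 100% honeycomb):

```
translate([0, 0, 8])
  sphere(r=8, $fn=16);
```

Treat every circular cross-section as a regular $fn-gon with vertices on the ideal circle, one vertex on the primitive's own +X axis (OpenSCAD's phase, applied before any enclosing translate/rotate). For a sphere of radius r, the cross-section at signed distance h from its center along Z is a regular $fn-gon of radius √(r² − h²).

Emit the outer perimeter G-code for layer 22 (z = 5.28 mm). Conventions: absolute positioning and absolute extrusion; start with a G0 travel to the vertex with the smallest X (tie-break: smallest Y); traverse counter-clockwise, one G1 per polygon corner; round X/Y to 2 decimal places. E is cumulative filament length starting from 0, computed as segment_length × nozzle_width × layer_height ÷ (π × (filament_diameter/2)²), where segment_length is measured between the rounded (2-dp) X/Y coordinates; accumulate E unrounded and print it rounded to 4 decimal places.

At z = 5.28 mm: the r=8 sphere contributes a regular 16-gon of circumradius √(8²−2.72²) = 7.523. The outline is a single polygon with 16 vertices. Extrusion per mm of travel: 0.4 × 0.24 / (π × 0.875²) = 0.039912. Accumulating E over each segment gives final E = 1.8743.

G0 X-7.52 Y0.00 Z5.28
G1 X-6.95 Y-2.88 E0.1172
G1 X-5.32 Y-5.32 E0.2343
G1 X-2.88 Y-6.95 E0.3514
G1 X0.00 Y-7.52 E0.4686
G1 X2.88 Y-6.95 E0.5858
G1 X5.32 Y-5.32 E0.7029
G1 X6.95 Y-2.88 E0.8200
G1 X7.52 Y0.00 E0.9372
G1 X6.95 Y2.88 E1.0544
G1 X5.32 Y5.32 E1.1715
G1 X2.88 Y6.95 E1.2886
G1 X0.00 Y7.52 E1.4058
G1 X-2.88 Y6.95 E1.5229
G1 X-5.32 Y5.32 E1.6401
G1 X-6.95 Y2.88 E1.7572
G1 X-7.52 Y0.00 E1.8743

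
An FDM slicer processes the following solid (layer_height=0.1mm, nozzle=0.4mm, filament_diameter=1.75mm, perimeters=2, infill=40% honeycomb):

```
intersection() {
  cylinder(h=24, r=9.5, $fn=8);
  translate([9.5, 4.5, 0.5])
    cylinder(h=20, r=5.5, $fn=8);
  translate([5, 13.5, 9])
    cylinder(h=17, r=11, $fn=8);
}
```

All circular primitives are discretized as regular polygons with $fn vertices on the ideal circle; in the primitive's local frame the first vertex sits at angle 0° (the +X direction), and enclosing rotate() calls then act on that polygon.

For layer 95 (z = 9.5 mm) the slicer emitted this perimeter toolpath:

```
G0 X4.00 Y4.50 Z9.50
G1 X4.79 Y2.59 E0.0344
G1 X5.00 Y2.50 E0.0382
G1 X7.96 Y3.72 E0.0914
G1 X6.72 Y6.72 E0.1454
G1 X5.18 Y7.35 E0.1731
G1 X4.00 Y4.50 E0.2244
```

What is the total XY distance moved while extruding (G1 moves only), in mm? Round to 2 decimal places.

Sum the Euclidean lengths of each G1 segment: total = 13.49 mm.

13.49 mm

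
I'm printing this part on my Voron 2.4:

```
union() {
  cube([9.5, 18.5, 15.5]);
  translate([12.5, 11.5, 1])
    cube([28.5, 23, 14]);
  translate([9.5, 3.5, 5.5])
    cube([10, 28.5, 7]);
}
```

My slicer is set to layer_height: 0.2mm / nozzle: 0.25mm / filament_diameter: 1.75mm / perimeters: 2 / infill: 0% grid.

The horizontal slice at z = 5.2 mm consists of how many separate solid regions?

At z = 5.2 mm: the cube is present — its section is the full 9.5×18.5 rectangle; the cube at (12.5, 11.5) is present — its section is the full 28.5×23 rectangle; the cube at (9.5, 3.5) does not reach this height (z outside [5.5, 12.5]); Merging all regions: the 2 present regions are separate (no shared area or edge), so areas and boundary lengths simply add and each stays a separate island — 2 connected regions. The result has 2 disconnected regions.

2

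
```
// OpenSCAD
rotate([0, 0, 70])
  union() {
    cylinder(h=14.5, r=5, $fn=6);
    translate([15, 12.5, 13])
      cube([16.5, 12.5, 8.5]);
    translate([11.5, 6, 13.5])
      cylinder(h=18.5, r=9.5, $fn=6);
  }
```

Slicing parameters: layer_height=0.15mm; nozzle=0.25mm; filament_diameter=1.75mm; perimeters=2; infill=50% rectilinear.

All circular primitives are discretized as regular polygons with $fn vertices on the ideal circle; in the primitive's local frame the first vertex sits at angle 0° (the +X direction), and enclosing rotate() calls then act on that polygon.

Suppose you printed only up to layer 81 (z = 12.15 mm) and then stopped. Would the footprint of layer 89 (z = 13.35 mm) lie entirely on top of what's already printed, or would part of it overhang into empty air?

Compare the two slices. At z = 12.15: the cylinder: section is a regular 6-gon, circumradius r=5 (area = (6/2)·5.000²·sin(360°/6) = 64.95 mm²); the cube at (15, 12.5) is absent (z outside [13, 21.5]); the cylinder at (11.5, 6) does not reach this height (z outside [13.5, 32]); Taking the union: only the r=5 cylinder is present, so the union is just that shape — area = 64.95 mm²; (rotated 70° about Z; rotation is an isometry so areas/perimeters/island counts are preserved). At z = 13.35: the r=5 cylinder contributes a regular 6-gon of circumradius 5 (area = (6/2)·5.000²·sin(360°/6) = 64.95 mm²); the cube at (15, 12.5) (footprint 16.5×12.5) is included at this height (area 206.25 mm²); the cylinder at (11.5, 6) does not reach this height (z outside [13.5, 32]); Taking the union: the 2 present regions are separate (no shared area or edge), so areas and boundary lengths simply add and each stays a separate island — area = 271.20 mm²; (rotated 70° about Z; rotation is an isometry so areas/perimeters/island counts are preserved). Checking containment: at z = 13.35 the cross-section extends beyond the z = 12.15 cross-section by about 206.25 mm².

part overhangs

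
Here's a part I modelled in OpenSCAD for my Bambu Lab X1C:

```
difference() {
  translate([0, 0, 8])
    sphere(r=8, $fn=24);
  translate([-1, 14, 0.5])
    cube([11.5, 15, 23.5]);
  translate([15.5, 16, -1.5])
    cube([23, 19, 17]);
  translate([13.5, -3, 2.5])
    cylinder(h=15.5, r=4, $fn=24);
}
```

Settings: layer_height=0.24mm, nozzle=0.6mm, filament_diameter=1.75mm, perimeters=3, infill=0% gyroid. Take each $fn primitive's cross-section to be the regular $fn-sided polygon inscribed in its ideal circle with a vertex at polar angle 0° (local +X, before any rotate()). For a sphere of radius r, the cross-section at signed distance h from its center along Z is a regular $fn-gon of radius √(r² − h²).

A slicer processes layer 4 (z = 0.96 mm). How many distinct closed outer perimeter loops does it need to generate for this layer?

At z = 0.96 mm: the r=8 sphere slices to a regular 24-gon of circumradius 3.800 (√(r²−h²) with h=7.04 from center); the 11.5×15 cube at (-1, 14) contributes its full rectangle; the cube at (15.5, 16) (footprint 23×19) is included at this height; the cylinder at (13.5, -3) is not intersected at this z (z outside [2.5, 18]); Subtracting the remaining from the first: starting from the r=8 sphere, the 11.5×15 cube at (-1, 14) misses the remaining region (no effect); the 23×19 cube at (15.5, 16) misses the remaining region (no effect) — 1 connected region. The result has 1 disconnected region.

1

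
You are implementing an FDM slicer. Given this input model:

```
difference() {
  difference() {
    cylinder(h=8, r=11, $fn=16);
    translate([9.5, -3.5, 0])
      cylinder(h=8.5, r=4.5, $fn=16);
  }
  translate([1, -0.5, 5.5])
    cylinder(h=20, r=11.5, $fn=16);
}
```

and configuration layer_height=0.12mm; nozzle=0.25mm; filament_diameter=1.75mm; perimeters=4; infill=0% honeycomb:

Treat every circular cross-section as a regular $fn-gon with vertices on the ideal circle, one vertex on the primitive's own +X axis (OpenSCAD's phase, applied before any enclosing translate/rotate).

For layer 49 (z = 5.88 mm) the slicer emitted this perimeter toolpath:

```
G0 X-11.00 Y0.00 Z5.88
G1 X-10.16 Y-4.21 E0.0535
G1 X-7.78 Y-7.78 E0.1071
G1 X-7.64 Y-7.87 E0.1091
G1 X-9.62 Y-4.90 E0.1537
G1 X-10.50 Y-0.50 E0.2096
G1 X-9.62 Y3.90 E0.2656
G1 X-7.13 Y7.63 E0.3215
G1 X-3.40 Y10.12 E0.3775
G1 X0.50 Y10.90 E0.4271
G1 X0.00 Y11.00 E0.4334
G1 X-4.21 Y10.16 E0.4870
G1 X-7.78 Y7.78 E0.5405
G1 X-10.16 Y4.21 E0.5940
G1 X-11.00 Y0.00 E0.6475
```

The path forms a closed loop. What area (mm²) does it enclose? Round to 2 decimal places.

10.25 mm²

Apply the shoelace formula to the sequence of (X, Y) vertices; enclosed area = 10.25 mm².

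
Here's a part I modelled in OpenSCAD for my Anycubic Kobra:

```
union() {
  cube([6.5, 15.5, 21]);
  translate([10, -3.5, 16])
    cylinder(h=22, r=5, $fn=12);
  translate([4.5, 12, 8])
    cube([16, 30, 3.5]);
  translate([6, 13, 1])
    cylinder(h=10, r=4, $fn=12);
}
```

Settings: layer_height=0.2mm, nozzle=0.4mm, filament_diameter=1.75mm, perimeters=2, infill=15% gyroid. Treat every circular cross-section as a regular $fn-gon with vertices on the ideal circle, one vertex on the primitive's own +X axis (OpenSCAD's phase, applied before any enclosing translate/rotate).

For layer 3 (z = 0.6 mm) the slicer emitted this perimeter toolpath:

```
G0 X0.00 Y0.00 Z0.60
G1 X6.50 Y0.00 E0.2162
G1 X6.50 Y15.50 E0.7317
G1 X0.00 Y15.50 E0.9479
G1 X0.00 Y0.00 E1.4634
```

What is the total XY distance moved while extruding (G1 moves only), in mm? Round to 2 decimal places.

Sum the Euclidean lengths of each G1 segment: total = 44.00 mm.

44.00 mm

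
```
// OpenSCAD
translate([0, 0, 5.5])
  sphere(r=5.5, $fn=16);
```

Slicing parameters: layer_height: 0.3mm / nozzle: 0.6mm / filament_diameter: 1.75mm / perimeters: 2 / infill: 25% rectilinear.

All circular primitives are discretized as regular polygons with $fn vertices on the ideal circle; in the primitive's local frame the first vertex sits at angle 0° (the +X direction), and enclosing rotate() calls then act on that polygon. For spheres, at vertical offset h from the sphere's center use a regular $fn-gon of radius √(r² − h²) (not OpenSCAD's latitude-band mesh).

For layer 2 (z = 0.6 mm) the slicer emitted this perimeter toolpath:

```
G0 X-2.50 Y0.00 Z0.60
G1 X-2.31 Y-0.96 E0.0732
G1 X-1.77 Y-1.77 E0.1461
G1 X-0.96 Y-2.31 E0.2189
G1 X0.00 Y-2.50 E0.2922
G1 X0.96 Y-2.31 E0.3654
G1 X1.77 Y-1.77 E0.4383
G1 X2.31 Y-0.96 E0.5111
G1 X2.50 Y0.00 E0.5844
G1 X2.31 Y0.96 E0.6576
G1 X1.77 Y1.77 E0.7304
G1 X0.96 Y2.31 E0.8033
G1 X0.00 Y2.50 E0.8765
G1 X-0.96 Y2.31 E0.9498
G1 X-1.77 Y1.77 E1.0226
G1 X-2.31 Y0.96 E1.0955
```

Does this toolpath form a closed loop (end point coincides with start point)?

no

Start point (G0): (-2.50, 0.00). End point (last G1): the path does not return to the start — open.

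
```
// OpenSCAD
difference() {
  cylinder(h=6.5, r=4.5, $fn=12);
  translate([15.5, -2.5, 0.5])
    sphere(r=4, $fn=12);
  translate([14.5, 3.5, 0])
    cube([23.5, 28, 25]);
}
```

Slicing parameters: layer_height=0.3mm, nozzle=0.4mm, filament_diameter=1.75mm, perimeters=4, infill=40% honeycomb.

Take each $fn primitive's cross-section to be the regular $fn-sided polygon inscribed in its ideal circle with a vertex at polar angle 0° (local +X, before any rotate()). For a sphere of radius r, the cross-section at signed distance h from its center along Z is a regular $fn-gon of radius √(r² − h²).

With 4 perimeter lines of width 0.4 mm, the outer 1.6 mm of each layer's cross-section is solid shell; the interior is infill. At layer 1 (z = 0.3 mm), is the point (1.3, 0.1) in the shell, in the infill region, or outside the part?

infill

At z = 0.3 mm: the cylinder: section is a regular 12-gon, circumradius r=4.5; the r=4 sphere at (15.5, -2.5) slices to a regular 12-gon of circumradius 3.995 (√(r²−h²) with h=0.2 from center); the cube at (14.5, 3.5) (footprint 23.5×28) is included at this height; After the difference (first − rest): starting from the r=4.5 cylinder, the r=4 sphere at (15.5, -2.5) misses the remaining region (no effect); the 23.5×28 cube at (14.5, 3.5) misses the remaining region (no effect) — 1 connected region. Overall, the cross-section is a single solid region. The nearest boundary edge runs (3.90, 2.25)→(4.50, 0.00); distance from the point to it = 3.07 mm. The point is inside the cross-section and 3.07 mm from the nearest boundary — more than the 1.6 mm shell width (4 × 0.4), so it's in the infill interior.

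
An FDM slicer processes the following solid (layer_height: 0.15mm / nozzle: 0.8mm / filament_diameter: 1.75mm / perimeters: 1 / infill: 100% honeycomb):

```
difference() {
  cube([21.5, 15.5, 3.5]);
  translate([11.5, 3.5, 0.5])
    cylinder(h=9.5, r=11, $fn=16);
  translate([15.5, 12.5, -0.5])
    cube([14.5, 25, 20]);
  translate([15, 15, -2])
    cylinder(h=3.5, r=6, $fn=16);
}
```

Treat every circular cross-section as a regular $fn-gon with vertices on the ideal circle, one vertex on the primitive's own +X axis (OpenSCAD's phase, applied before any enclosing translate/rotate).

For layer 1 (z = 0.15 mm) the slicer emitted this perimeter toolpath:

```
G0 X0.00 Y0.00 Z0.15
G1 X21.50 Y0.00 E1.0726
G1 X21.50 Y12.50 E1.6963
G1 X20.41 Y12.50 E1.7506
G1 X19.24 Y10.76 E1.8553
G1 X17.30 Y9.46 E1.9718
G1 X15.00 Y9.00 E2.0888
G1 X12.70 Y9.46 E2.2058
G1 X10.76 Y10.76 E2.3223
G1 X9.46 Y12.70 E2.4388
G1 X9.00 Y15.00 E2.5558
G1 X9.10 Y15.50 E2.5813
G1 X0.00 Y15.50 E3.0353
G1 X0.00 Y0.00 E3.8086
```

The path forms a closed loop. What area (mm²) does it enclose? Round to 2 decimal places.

270.06 mm²

Apply the shoelace formula to the sequence of (X, Y) vertices; enclosed area = 270.06 mm².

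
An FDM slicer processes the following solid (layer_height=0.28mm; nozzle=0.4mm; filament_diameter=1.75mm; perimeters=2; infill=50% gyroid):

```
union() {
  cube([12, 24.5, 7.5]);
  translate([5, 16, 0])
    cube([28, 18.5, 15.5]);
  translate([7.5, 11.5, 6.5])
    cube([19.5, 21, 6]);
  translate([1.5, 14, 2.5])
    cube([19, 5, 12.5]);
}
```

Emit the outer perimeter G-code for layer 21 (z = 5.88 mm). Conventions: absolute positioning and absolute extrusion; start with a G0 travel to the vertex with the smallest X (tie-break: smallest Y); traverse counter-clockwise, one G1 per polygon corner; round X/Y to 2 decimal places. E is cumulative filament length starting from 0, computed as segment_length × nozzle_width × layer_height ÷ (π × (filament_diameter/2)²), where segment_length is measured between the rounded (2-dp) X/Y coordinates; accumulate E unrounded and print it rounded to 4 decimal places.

At z = 5.88 mm: the cube is present — its section is the full 12×24.5 rectangle; the cube at (5, 16) is present — its section is the full 28×18.5 rectangle; the cube at (7.5, 11.5) does not reach this height (z outside [6.5, 12.5]); the 19×5 cube at (1.5, 14) contributes its full rectangle; Combining (union): the regions partially overlap (shared area 137.50 mm²), so overlapping operands fuse into one piece — 1 connected region. The outline is a single polygon with 10 vertices. Extrusion per mm of travel: 0.4 × 0.28 / (π × 0.875²) = 0.046564. Accumulating E over each segment gives final E = 6.2862.

G0 X0.00 Y0.00 Z5.88
G1 X12.00 Y0.00 E0.5588
G1 X12.00 Y14.00 E1.2107
G1 X20.50 Y14.00 E1.6065
G1 X20.50 Y16.00 E1.6996
G1 X33.00 Y16.00 E2.2816
G1 X33.00 Y34.50 E3.1431
G1 X5.00 Y34.50 E4.4469
G1 X5.00 Y24.50 E4.9125
G1 X0.00 Y24.50 E5.1453
G1 X0.00 Y0.00 E6.2862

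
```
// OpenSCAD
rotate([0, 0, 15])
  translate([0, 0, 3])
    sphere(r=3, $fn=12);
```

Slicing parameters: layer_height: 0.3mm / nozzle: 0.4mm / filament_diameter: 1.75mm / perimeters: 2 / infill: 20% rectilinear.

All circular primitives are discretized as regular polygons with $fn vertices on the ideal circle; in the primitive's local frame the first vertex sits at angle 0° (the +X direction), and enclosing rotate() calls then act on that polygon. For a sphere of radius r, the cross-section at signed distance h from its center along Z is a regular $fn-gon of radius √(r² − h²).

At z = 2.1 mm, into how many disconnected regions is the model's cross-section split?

1

At z = 2.1 mm: the r=3 sphere contributes a regular 12-gon of circumradius √(3²−0.9²) = 2.862; (rotated 15° about Z; rotation is an isometry so areas/perimeters/island counts are preserved). The result has 1 disconnected region.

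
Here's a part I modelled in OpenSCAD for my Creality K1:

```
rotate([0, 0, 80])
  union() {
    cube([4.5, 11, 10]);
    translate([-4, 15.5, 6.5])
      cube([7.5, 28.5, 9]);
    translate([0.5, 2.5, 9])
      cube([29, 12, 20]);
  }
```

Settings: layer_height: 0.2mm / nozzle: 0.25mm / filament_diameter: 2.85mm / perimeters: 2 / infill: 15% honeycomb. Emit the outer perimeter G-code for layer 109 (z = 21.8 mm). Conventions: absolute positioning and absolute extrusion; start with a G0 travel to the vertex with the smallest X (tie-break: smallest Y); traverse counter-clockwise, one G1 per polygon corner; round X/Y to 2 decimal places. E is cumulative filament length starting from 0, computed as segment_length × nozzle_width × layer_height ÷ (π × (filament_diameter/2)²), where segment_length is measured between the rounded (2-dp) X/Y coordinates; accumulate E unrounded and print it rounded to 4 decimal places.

G0 X-14.19 Y3.01 Z21.80
G1 X-2.38 Y0.93 E0.0940
G1 X2.66 Y29.49 E0.3213
G1 X-9.16 Y31.57 E0.4154
G1 X-14.19 Y3.01 E0.6426

At z = 21.8 mm: the cube is absent (z outside [0, 10]); the cube at (-4, 15.5) does not reach this height (z outside [6.5, 15.5]); the cube at (0.5, 2.5) is present — its section is the full 29×12 rectangle; Taking the union: only the 29×12 cube at (0.5, 2.5) is present, so the union is just that shape — 1 connected region; (rotated 80° about Z; rotation is an isometry so areas/perimeters/island counts are preserved). The outline is a single polygon with 4 vertices. Extrusion per mm of travel: 0.25 × 0.2 / (π × 1.425²) = 0.007838. Accumulating E over each segment gives final E = 0.6426.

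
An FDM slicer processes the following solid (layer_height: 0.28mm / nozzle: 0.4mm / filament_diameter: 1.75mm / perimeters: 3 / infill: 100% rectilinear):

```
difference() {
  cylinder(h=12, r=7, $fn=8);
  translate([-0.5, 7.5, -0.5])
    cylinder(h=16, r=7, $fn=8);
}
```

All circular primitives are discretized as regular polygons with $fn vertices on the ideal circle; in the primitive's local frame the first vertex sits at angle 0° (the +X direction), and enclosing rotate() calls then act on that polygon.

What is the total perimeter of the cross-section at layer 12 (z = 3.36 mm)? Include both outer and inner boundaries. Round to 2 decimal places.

At z = 3.36 mm: the r=7 cylinder gives a regular 8-gon of circumradius 7 (constant along its height) (perimeter = 2·8·7.000·sin(180°/8) = 42.86 mm); the r=7 cylinder at (-0.5, 7.5) gives a regular 8-gon of circumradius 7 (constant along its height) (perimeter = 2·8·7.000·sin(180°/8) = 42.86 mm); Subtracting the remaining from the first: starting from the r=7 cylinder, the r=7 cylinder at (-0.5, 7.5) partially overlaps it — only the 44.94 mm² overlap (of its 138.59 mm²) is removed, clipping the outline — boundary = 42.86 mm. Overall, the cross-section is a single solid region. Total boundary length (outer) = 42.86 mm.

42.86 mm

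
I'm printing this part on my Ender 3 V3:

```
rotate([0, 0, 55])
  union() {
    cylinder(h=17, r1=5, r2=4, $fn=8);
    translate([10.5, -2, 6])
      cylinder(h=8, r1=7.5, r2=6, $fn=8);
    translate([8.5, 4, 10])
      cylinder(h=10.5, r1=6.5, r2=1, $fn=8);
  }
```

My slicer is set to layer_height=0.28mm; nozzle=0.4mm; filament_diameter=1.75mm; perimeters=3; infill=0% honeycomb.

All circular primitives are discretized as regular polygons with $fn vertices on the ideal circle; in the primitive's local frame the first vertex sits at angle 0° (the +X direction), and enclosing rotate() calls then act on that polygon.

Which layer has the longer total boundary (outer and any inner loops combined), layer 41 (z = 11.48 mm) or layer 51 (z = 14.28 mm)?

layer 41 (z = 11.48 mm)

Layer 41 (z = 11.48): the cone: at t=0.675 of its height the radius interpolates to r₁+(r₂−r₁)t = 4.325, giving a regular 8-gon of that circumradius (perimeter = 2·8·4.325·sin(180°/8) = 26.48 mm); the cone at (10.5, -2): at t=0.685 of its height the radius interpolates to r₁+(r₂−r₁)t = 6.473, giving a regular 8-gon of that circumradius (perimeter = 2·8·6.473·sin(180°/8) = 39.63 mm); the cone at (8.5, 4): at t=0.141 of its height the radius interpolates to r₁+(r₂−r₁)t = 5.725, giving a regular 8-gon of that circumradius (perimeter = 2·8·5.725·sin(180°/8) = 35.05 mm); Merging all regions: the regions partially overlap (shared area 35.31 mm²), so the edge portions inside another operand are dropped and the merged outline is re-measured after clipping — boundary = 77.80 mm; (whole slice rotated 55° about Z — lengths, areas and connectivity unchanged). So its perimeter = 77.80 mm. Layer 51 (z = 14.28): the cone (r1=5→r2=4) has section circumradius 4.160 here — a regular 8-gon (perimeter = 2·8·4.160·sin(180°/8) = 25.47 mm); the cone at (10.5, -2) does not reach this height (z outside [6, 14]); the cone at (8.5, 4) contributes a regular 8-gon of circumradius 4.258 (interpolated between r1=6.5 and r2=1 at t=0.408) (perimeter = 2·8·4.258·sin(180°/8) = 26.07 mm); Combining (union): the 2 present regions are separate (no shared area or edge), so areas and boundary lengths simply add and each stays a separate island — boundary = 51.54 mm; (rotated 55° about Z; rotation is an isometry so areas/perimeters/island counts are preserved). So its perimeter = 51.54 mm. Layer 41 is larger (77.80 vs 51.54 mm).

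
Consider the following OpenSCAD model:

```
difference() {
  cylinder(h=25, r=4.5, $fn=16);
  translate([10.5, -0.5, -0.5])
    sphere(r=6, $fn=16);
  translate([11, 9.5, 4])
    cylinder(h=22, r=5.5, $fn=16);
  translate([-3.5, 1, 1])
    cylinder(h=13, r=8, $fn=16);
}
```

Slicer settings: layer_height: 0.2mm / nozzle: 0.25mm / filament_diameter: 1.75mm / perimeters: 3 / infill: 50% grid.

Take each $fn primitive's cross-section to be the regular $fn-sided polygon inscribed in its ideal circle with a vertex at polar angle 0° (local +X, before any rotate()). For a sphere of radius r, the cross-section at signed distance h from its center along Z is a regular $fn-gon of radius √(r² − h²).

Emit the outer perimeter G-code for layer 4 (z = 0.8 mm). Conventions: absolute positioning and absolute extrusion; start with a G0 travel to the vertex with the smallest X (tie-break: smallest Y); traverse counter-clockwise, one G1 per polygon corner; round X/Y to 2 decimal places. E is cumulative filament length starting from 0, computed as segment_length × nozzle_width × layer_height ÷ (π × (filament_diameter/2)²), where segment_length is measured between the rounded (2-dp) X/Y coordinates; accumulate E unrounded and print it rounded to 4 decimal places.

G0 X-4.50 Y0.00 Z0.80
G1 X-4.16 Y-1.72 E0.0364
G1 X-3.18 Y-3.18 E0.0730
G1 X-1.72 Y-4.16 E0.1096
G1 X0.00 Y-4.50 E0.1460
G1 X1.72 Y-4.16 E0.1824
G1 X3.18 Y-3.18 E0.2190
G1 X4.16 Y-1.72 E0.2556
G1 X4.50 Y0.00 E0.2920
G1 X4.16 Y1.72 E0.3284
G1 X3.18 Y3.18 E0.3650
G1 X1.72 Y4.16 E0.4016
G1 X0.00 Y4.50 E0.4380
G1 X-1.72 Y4.16 E0.4744
G1 X-3.18 Y3.18 E0.5110
G1 X-4.16 Y1.72 E0.5476
G1 X-4.50 Y0.00 E0.5840

At z = 0.8 mm: the cylinder: section is a regular 16-gon, circumradius r=4.5; the r=6 sphere at (10.5, -0.5) contributes a regular 16-gon of circumradius √(6²−1.3²) = 5.857; the cylinder at (11, 9.5) is not intersected at this z (z outside [4, 26]); the cylinder at (-3.5, 1) is absent (z outside [1, 14]); Subtracting the remaining from the first: starting from the r=4.5 cylinder, the r=6 sphere at (10.5, -0.5) misses the remaining region (no effect) — 1 connected region. The outline is a single polygon with 16 vertices. Extrusion per mm of travel: 0.25 × 0.2 / (π × 0.875²) = 0.020788. Accumulating E over each segment gives final E = 0.5840.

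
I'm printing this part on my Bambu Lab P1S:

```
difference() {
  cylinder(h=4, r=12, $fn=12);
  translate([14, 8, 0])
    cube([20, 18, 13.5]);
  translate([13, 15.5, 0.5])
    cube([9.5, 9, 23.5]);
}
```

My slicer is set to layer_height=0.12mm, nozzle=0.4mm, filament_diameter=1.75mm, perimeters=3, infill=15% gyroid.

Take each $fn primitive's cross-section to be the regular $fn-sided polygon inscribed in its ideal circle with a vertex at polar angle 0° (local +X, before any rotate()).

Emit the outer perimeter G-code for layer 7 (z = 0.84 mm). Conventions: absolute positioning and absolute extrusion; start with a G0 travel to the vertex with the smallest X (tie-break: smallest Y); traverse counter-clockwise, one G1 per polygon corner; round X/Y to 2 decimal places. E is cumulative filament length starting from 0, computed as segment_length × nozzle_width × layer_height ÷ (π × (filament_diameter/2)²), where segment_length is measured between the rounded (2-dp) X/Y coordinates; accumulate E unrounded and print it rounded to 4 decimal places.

G0 X-12.00 Y0.00 Z0.84
G1 X-10.39 Y-6.00 E0.1240
G1 X-6.00 Y-10.39 E0.2479
G1 X0.00 Y-12.00 E0.3718
G1 X6.00 Y-10.39 E0.4958
G1 X10.39 Y-6.00 E0.6197
G1 X12.00 Y0.00 E0.7437
G1 X10.39 Y6.00 E0.8677
G1 X6.00 Y10.39 E0.9915
G1 X0.00 Y12.00 E1.1155
G1 X-6.00 Y10.39 E1.2395
G1 X-10.39 Y6.00 E1.3634
G1 X-12.00 Y0.00 E1.4874

At z = 0.84 mm: the cylinder: section is a regular 12-gon, circumradius r=12; the cube at (14, 8) (footprint 20×18) is included at this height; the 9.5×9 cube at (13, 15.5) contributes its full rectangle; Subtracting the remaining from the first: starting from the r=12 cylinder, the 20×18 cube at (14, 8) misses the remaining region (no effect); the 9.5×9 cube at (13, 15.5) misses the remaining region (no effect) — 1 connected region. The outline is a single polygon with 12 vertices. Extrusion per mm of travel: 0.4 × 0.12 / (π × 0.875²) = 0.019956. Accumulating E over each segment gives final E = 1.4874.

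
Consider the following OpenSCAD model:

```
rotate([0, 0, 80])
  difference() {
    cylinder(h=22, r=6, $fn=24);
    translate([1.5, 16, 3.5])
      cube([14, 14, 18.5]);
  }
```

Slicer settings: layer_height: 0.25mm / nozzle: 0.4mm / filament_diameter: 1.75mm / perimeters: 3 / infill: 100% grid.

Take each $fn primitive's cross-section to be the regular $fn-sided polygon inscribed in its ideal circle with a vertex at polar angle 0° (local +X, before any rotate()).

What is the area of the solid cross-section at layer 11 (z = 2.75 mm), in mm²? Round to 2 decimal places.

At z = 2.75 mm: the cylinder: section is a regular 24-gon, circumradius r=6 (area = (24/2)·6.000²·sin(360°/24) = 111.81 mm²); the cube at (1.5, 16) does not reach this height (z outside [3.5, 22]); Subtracting the remaining from the first: none of the subtracted shapes is present at this height, so the r=6 cylinder is unchanged — area = 111.81 mm²; (rotated 80° about Z; rotation is an isometry so areas/perimeters/island counts are preserved). Overall, the cross-section is a single solid region. Net area = 111.81 mm².

111.81 mm²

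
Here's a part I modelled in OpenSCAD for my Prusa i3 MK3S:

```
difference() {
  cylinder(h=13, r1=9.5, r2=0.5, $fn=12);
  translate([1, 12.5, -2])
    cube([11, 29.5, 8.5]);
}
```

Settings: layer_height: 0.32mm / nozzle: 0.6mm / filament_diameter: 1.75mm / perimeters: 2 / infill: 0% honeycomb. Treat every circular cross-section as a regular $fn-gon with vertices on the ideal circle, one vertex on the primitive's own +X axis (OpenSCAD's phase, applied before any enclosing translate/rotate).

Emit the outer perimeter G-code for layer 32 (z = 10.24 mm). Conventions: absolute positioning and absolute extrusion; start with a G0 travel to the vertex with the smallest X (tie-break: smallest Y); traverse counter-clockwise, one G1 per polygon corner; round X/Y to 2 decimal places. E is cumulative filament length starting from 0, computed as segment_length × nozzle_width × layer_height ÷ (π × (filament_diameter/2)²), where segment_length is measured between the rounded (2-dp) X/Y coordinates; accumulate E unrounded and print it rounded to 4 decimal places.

At z = 10.24 mm: the cone contributes a regular 12-gon of circumradius 2.411 (interpolated between r1=9.5 and r2=0.5 at t=0.788); the cube at (1, 12.5) does not reach this height (z outside [-2, 6.5]); Subtracting the remaining from the first: none of the subtracted shapes is present at this height, so the cone is unchanged — 1 connected region. The outline is a single polygon with 12 vertices. Extrusion per mm of travel: 0.6 × 0.32 / (π × 0.875²) = 0.079824. Accumulating E over each segment gives final E = 1.1966.

G0 X-2.41 Y0.00 Z10.24
G1 X-2.09 Y-1.21 E0.0999
G1 X-1.21 Y-2.09 E0.1993
G1 X0.00 Y-2.41 E0.2992
G1 X1.21 Y-2.09 E0.3991
G1 X2.09 Y-1.21 E0.4984
G1 X2.41 Y0.00 E0.5983
G1 X2.09 Y1.21 E0.6982
G1 X1.21 Y2.09 E0.7976
G1 X0.00 Y2.41 E0.8975
G1 X-1.21 Y2.09 E0.9974
G1 X-2.09 Y1.21 E1.0967
G1 X-2.41 Y0.00 E1.1966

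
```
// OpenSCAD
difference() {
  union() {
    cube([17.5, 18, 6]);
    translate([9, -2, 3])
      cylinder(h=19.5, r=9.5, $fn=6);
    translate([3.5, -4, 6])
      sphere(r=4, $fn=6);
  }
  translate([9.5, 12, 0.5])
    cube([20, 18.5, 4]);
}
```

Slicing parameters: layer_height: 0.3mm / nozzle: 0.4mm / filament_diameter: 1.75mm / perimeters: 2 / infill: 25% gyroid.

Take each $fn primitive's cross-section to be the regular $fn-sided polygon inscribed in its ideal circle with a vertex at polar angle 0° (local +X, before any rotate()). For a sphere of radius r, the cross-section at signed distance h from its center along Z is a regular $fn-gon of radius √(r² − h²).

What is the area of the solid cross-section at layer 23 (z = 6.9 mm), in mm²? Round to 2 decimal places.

238.51 mm²

At z = 6.9 mm: the cube is not intersected at this z (z outside [0, 6]); the cylinder at (9, -2): section is a regular 6-gon, circumradius r=9.5 (area = (6/2)·9.500²·sin(360°/6) = 234.48 mm²); the r=4 sphere at (3.5, -4) slices to a regular 6-gon of circumradius 3.897 (√(r²−h²) with h=0.9 from center) (area = (6/2)·3.897²·sin(360°/6) = 39.46 mm²); Merging all regions: the regions partially overlap — summed areas 273.94 mm² minus the doubly-counted overlap 35.43 mm² gives 238.51 mm² — area = 238.51 mm²; the cube at (9.5, 12) is not intersected at this z (z outside [0.5, 4.5]); Taking the first minus the rest: none of the subtracted shapes is present at this height, so that combined region is unchanged — area = 238.51 mm². Overall, the cross-section is a single solid region. Net area = 238.51 mm².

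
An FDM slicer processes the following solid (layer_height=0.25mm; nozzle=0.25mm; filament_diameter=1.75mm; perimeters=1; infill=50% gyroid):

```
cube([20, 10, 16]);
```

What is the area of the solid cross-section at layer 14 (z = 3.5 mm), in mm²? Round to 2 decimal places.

200.00 mm²

At z = 3.5 mm: the 20×10 cube contributes its full rectangle (area 200.00 mm²). Overall, the cross-section is a single solid region. Net area = 200.00 mm².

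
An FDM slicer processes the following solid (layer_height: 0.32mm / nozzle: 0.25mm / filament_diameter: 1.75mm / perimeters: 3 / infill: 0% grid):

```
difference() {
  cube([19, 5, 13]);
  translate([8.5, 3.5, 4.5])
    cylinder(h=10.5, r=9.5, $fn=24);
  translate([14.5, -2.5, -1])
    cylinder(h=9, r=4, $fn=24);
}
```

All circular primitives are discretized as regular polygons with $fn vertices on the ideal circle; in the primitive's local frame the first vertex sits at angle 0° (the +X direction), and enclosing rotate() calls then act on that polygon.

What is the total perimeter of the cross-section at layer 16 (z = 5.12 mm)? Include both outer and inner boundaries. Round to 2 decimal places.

12.79 mm

At z = 5.12 mm: the cube is present — its section is the full 19×5 rectangle (perimeter 48.00 mm); the cylinder at (8.5, 3.5): section is a regular 24-gon, circumradius r=9.5 (perimeter = 2·24·9.500·sin(180°/24) = 59.52 mm); the r=4 cylinder at (14.5, -2.5) contributes a regular 24-gon of circumradius 4 (perimeter = 2·24·4.000·sin(180°/24) = 25.06 mm); Subtracting the remaining from the first: starting from the 19×5 cube, the r=9.5 cylinder at (8.5, 3.5) partially overlaps it — only the 88.89 mm² overlap (of its 280.30 mm²) is removed, clipping the outline; the r=4 cylinder at (14.5, -2.5) partially overlaps it — only the 0.05 mm² overlap (of its 49.69 mm²) is removed, clipping the outline — boundary = 12.79 mm. Overall, the cross-section is a single solid region. Total boundary length (outer) = 12.79 mm.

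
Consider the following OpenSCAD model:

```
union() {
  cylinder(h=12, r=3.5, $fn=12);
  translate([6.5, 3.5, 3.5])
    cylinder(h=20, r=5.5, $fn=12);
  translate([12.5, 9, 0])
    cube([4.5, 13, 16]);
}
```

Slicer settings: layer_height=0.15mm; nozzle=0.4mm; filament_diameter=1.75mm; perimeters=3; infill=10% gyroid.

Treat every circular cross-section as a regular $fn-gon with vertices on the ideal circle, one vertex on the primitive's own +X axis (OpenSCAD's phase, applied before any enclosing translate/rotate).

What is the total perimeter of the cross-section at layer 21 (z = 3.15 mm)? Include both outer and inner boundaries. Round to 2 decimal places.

At z = 3.15 mm: the r=3.5 cylinder contributes a regular 12-gon of circumradius 3.5 (perimeter = 2·12·3.500·sin(180°/12) = 21.74 mm); the cylinder at (6.5, 3.5) is absent (z outside [3.5, 23.5]); the cube at (12.5, 9) is present — its section is the full 4.5×13 rectangle (perimeter 35.00 mm); Combining (union): the 2 present regions are separate (no shared area or edge), so areas and boundary lengths simply add and each stays a separate island — boundary = 56.74 mm. Overall, the cross-section has 2 separate islands. Total boundary length (outer) = 56.74 mm.

56.74 mm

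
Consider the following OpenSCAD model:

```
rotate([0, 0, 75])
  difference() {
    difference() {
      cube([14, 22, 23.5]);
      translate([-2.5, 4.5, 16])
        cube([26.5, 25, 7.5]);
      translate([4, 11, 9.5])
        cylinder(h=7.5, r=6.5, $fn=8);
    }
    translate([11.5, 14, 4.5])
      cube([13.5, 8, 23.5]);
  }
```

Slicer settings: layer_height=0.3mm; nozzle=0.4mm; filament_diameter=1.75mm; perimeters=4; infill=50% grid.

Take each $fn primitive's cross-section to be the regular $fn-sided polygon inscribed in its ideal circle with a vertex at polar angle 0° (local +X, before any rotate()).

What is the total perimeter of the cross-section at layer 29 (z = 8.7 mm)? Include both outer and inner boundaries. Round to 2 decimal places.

At z = 8.7 mm: the 14×22 cube contributes its full rectangle (perimeter 72.00 mm); the cube at (-2.5, 4.5) is not intersected at this z (z outside [16, 23.5]); the cylinder at (4, 11) is absent (z outside [9.5, 17]); Subtracting the remaining from the first: none of the subtracted shapes is present at this height, so the 14×22 cube is unchanged — boundary = 72.00 mm; the cube at (11.5, 14) is present — its section is the full 13.5×8 rectangle (perimeter 43.00 mm); Subtracting the remaining from the first: starting from that combined region, the 13.5×8 cube at (11.5, 14) partially overlaps it — only the 20.00 mm² overlap (of its 108.00 mm²) is removed, clipping the outline — boundary = 72.00 mm; (rotated 75° about Z; rotation is an isometry so areas/perimeters/island counts are preserved). Overall, the cross-section is a single solid region. Total boundary length (outer) = 72.00 mm.

72.00 mm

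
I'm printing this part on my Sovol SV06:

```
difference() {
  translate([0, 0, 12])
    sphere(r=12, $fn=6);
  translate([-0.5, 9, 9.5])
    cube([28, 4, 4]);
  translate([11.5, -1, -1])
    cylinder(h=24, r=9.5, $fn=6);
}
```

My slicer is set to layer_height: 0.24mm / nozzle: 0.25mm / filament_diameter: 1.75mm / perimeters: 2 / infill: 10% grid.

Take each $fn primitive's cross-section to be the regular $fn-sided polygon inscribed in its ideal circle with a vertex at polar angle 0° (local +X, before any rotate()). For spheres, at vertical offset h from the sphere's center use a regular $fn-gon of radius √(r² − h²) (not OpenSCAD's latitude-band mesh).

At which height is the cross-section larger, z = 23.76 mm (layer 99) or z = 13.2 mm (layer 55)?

Layer 99 (z = 23.76): the r=12 sphere contributes a regular 6-gon of circumradius √(12²−11.76²) = 2.388 (area = (6/2)·2.388²·sin(360°/6) = 14.82 mm²); the cube at (-0.5, 9) does not reach this height (z outside [9.5, 13.5]); the cylinder at (11.5, -1) is absent (z outside [-1, 23]); Subtracting the remaining from the first: none of the subtracted shapes is present at this height, so the r=12 sphere is unchanged — area = 14.82 mm². So its area = 14.82 mm². Layer 55 (z = 13.2): the sphere: section is a regular 6-gon, circumradius = √(r²−h²) = √(12²−1.2²) = 11.940 (area = (6/2)·11.940²·sin(360°/6) = 370.38 mm²); the 28×4 cube at (-0.5, 9) contributes its full rectangle (area 112.00 mm²); the r=9.5 cylinder at (11.5, -1) contributes a regular 6-gon of circumradius 9.5 (area = (6/2)·9.500²·sin(360°/6) = 234.48 mm²); Taking the first minus the rest: starting from the r=12 sphere (370.38 mm²), the 28×4 cube at (-0.5, 9) partially overlaps it — only the 9.19 mm² overlap (of its 112.00 mm²) is removed, clipping the outline; the r=9.5 cylinder at (11.5, -1) partially overlaps it — only the 84.83 mm² overlap (of its 234.48 mm²) is removed, clipping the outline — area = 276.37 mm². So its area = 276.37 mm². Layer 55 is larger (276.37 vs 14.82 mm²).

layer 55 (z = 13.2 mm)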